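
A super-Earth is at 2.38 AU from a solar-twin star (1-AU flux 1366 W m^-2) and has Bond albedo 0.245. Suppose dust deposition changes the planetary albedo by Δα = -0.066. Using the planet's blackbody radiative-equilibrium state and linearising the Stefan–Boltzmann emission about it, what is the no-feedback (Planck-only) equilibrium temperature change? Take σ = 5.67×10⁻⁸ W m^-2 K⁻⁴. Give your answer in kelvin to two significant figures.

3.7 kelvin

Flux at the orbit: S = 1366/(2.38)² = 241.2 W m^-2.
Unperturbed T_e = [241.2·(1−0.245)/(4σ)]^¼ = 168.3 K.
ΔF = −(S/4)Δα = −(241.2/4)×(-0.066) = 3.979 W m^-2.
The Planck feedback parameter is 4σT_e³ = 1.082 W m^-2/K.
So ΔT₀ = 3.979/1.082 = 3.68 K.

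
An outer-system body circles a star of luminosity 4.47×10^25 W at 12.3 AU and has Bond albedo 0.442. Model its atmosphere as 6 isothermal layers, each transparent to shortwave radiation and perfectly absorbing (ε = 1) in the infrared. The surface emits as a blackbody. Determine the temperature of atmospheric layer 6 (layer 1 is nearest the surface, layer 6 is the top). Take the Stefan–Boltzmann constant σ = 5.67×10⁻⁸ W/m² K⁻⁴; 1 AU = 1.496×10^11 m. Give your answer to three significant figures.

d = 12.3 × 1.496×10^11 m = 1.840×10^12 m.
Flux at the orbit: S = L/(4πd²) = 4.47×10^25/(4π·(1.84×10^12)²) = 1.051 W/m².
Top-of-atmosphere balance: σT_e⁴ = S(1−α)/4 = 0.1466 W/m² → T_e = 40.10 K.
The net upward flux σT_e⁴ is constant between every pair of levels, so T_k⁴ = (N+1−k)T_e⁴.
With k = 6: T_6 = (6+1−6)^¼·40.10 K = 40.10 K.

40.1 K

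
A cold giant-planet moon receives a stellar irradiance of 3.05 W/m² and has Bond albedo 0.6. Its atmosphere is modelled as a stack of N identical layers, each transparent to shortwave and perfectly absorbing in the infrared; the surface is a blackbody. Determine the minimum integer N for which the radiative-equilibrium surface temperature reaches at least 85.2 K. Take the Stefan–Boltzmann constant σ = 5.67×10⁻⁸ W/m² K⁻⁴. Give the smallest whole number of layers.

9

Top-of-atmosphere balance: σT_e⁴ = S(1−α)/4 = 0.3050 W/m² → T_e = 48.16 K.
Since T_s⁴ = (N+1)T_e⁴, we need N ≥ (T_s/T_e)⁴ − 1 = 8.796.
Rounding up, N = 9.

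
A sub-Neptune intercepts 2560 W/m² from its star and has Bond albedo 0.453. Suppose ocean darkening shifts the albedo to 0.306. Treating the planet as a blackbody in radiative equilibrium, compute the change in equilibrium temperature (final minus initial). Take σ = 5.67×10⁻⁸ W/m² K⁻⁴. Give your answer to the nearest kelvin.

Before: T₁ = [2560·0.547/(4σ)]^(1/4) = 280.3 K.
After:  T₂ = [2560·0.694/(4σ)]^(1/4) = 297.5 K.
ΔT = T₂ − T₁ = 17.19 K.

17 K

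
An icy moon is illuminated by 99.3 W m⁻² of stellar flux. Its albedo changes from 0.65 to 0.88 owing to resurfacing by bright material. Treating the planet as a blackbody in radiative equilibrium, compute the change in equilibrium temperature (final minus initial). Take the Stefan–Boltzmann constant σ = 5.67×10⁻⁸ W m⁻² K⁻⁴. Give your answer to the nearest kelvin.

Initial: T₁ = [S(1−0.65)/(4σ)]^(1/4) = 111.3 K.
After:  T₂ = [99.30·0.12/(4σ)]^(1/4) = 85.14 K.
ΔT = T₂ − T₁ = -26.12 K.

-26 kelvin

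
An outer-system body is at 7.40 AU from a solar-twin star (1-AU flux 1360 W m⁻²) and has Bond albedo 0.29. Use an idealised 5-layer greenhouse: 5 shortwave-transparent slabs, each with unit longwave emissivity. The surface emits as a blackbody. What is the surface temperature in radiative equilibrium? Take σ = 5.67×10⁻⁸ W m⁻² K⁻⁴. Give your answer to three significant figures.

147 K

Flux at the orbit: S = 1360/(7.40)² = 24.84 W m⁻².
Top-of-atmosphere balance: σT_e⁴ = S(1−α)/4 = 4.408 W m⁻² → T_e = 93.90 K.
For an N-layer opaque stack, T_s⁴ = (N+1)T_e⁴, hence T_s = (6)^(1/4)×93.90 K = 147.0 K.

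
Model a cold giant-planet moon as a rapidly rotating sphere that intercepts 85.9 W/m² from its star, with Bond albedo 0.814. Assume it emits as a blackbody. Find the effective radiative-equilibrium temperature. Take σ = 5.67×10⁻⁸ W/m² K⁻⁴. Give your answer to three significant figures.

91.6 kelvin

The planet absorbs (1−α)S over its disc πR² and re-emits over 4πR², so the mean absorbed flux is (1−0.814)·85.90/4 = 3.994 W/m².
Set σT⁴ = 3.994 → T = (3.994/σ)^(1/4) = 91.61 K.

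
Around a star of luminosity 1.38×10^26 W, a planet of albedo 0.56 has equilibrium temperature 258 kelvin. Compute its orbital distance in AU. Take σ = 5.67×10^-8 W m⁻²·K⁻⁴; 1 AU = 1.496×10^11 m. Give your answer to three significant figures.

Energy balance gives S = 4σT⁴/(1−α) = 2284 W m⁻².
From L = 4πd²S, d = √(1.38×10^26/(4π·2284)) = 6.934×10^10 m = 0.4635 AU.

0.464 AU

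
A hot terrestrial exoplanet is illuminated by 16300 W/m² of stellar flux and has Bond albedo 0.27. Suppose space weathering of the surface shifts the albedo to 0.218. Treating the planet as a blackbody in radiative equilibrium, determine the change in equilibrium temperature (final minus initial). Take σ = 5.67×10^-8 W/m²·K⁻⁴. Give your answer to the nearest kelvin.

8 K

Initial: T₁ = [S(1−0.27)/(4σ)]^(1/4) = 478.6 K.
With α = 0.218, T₂ = 486.9 K.
ΔT = T₂ − T₁ = 8.304 K.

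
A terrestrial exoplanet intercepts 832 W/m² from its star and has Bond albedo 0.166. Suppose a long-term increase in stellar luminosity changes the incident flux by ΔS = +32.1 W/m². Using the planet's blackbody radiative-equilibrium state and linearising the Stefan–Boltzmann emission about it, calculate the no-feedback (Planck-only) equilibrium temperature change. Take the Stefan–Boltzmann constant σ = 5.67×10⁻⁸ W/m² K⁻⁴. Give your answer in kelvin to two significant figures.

The baseline emission temperature is T_e = 235.2 K.
ΔF = Δ[S(1−α)]/4 = (1−0.166)·+32.1/4 = 6.693 W/m².
The Planck feedback parameter is 4σT_e³ = 2.950 W/m²/K.
So ΔT₀ = 6.693/2.950 = 2.27 K.

2.3 kelvin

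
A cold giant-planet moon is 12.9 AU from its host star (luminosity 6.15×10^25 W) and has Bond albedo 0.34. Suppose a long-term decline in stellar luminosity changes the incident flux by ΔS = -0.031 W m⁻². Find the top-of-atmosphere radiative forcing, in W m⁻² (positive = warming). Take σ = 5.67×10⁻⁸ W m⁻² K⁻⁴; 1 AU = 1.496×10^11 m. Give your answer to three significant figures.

d = 12.9 × 1.496×10^11 m = 1.930×10^12 m.
Flux at the orbit: S = L/(4πd²) = 6.15×10^25/(4π·(1.93×10^12)²) = 1.314 W m⁻².
Only a fraction (1−α) is absorbed and it's spread over 4πR², so ΔF = (1−α)ΔS/4 = -0.005115 W m⁻².

-0.00511 W m⁻²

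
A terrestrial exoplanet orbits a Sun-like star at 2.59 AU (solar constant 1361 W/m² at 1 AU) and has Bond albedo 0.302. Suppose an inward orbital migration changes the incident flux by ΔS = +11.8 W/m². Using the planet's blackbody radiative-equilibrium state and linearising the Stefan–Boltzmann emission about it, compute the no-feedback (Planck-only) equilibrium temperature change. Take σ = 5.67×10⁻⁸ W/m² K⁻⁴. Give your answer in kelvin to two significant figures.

2.3 K

Irradiance scales as 1/d², so S = 1361 W/m² × (1/2.59)² = 202.9 W/m².
Reference equilibrium: T_e = [S(1−α)/(4σ)]^(1/4) = 158.1 K.
ΔF = Δ[S(1−α)]/4 = (1−0.302)·+11.8/4 = 2.059 W/m².
Linearising σT⁴ gives d(σT⁴)/dT = 4σT_e³ = 0.8959 W/m² per K.
Hence the no-feedback warming is ΔF/(4σT_e³) = 2.30 K.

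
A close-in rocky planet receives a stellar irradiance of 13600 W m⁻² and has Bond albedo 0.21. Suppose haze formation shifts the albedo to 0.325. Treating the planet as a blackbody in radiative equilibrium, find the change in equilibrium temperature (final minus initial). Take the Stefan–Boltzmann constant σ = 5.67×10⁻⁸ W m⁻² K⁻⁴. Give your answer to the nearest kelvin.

-18 kelvin

Initial: T₁ = [S(1−0.21)/(4σ)]^(1/4) = 466.5 K.
After:  T₂ = [13600·0.675/(4σ)]^(1/4) = 448.5 K.
ΔT = T₂ − T₁ = -17.99 K.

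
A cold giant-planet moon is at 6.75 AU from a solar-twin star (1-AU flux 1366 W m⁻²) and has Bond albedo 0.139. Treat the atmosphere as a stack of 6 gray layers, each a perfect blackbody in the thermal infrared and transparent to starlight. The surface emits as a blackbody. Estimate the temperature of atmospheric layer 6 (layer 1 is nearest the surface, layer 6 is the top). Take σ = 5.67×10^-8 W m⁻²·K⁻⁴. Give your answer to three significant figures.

103 kelvin

Irradiance scales as 1/d², so S = 1366 W m⁻² × (1/6.75)² = 29.98 W m⁻².
OLR = S(1−α)/4 = 6.453 W m⁻²; the top layer radiates at T_e = 103.3 K.
Each opaque layer satisfies 2T_j⁴ = T_{j−1}⁴ + T_{j+1}⁴, giving T_k⁴ = (N+1−k)T_e⁴.
T_6 = (1)^(1/4)·103.3 = 103.3 K.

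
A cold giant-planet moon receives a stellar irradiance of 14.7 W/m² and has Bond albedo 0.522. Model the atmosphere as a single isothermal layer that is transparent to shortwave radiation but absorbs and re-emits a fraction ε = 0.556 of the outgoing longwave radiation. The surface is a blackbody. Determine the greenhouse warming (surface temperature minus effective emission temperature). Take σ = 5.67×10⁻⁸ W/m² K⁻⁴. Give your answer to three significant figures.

The planet radiates to space at T_e = [S(1−α)/(4σ)]^(1/4) = 74.61 K.
For a single slab of emissivity ε, T_s⁴ = 2T_e⁴/(2−ε); thus T_s = 74.61·(1.385)^(1/4) = 80.94 K.
The atmosphere warms the surface by 6.330 K.

6.33 K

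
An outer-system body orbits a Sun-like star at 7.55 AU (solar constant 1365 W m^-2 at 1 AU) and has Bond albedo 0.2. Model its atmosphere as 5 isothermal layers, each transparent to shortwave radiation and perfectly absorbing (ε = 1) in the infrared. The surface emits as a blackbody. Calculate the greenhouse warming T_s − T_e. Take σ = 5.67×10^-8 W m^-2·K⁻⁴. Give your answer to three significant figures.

54.2 K

Flux at the orbit: S = 1365/(7.55)² = 23.95 W m^-2.
Top-of-atmosphere balance: σT_e⁴ = S(1−α)/4 = 4.789 W m^-2 → T_e = 95.87 K.
T_s = (N+1)^(1/4)·T_e = 150.0 K.
Warming: T_s − T_e = 54.17 K.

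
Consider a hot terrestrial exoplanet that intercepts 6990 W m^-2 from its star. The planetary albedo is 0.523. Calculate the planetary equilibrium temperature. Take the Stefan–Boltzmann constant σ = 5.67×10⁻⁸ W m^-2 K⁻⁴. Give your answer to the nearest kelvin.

Averaging over the sphere, the absorbed flux is S(1−α)/4 = 833.6 W m^-2.
Balancing against σT⁴: T = (833.6/5.67×10⁻⁸)^(1/4) = 348.2 K.

348 K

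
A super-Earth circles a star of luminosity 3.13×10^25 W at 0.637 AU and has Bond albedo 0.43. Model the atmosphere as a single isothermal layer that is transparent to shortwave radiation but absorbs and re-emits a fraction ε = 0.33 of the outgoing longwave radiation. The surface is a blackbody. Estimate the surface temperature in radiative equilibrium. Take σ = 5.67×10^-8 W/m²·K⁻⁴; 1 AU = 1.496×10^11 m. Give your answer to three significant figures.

170 K

d = 0.637 × 1.496×10^11 m = 9.530×10^10 m.
Flux at the orbit: S = L/(4πd²) = 3.13×10^25/(4π·(9.53×10^10)²) = 274.3 W/m².
Effective emission temperature (TOA balance): σT_e⁴ = S(1−α)/4 = 39.08 W/m² → T_e = 162.0 K.
The surface balance (absorbed SW + ε·downward IR = σT_s⁴) with T_a⁴ = T_s⁴/2 reduces to T_s = T_e·[2/(2−ε)]^¼ = 169.5 K.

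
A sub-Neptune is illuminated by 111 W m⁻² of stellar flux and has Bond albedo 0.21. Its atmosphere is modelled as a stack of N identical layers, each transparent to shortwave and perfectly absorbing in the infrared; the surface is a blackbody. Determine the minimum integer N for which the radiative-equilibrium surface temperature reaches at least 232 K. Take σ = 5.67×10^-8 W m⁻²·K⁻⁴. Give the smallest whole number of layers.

OLR = S(1−α)/4 = 21.92 W m⁻²; the top layer radiates at T_e = 140.2 K.
T_s = (N+1)^(1/4)·T_e ≥ 232 K requires N+1 ≥ (T_s/T_e)⁴ = (232/140.2)⁴ = 7.493.
Rounding up, N = 7.

7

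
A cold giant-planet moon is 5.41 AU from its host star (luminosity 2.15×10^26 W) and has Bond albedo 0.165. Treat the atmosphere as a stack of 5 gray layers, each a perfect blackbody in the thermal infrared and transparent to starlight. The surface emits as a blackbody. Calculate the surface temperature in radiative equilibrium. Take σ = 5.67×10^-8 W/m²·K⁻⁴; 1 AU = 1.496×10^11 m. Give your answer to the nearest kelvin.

d = 5.41 × 1.496×10^11 m = 8.093×10^11 m.
S = L/(4πd²) = 26.12 W/m².
The effective emission temperature is T_e = [S(1−α)/(4σ)]^¼ = 99.03 K.
For an N-layer opaque stack, T_s⁴ = (N+1)T_e⁴, hence T_s = (6)^(1/4)×99.03 K = 155.0 K.

155 kelvin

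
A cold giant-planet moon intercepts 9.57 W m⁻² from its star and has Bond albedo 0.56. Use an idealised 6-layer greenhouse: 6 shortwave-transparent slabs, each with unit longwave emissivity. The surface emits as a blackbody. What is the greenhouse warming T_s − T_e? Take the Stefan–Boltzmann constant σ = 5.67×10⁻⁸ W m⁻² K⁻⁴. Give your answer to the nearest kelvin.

41 K

Top-of-atmosphere balance: σT_e⁴ = S(1−α)/4 = 1.053 W m⁻² → T_e = 65.64 K.
T_s = (N+1)^(1/4)·T_e = 106.8 K.
So the greenhouse effect raises the surface by 106.8 − 65.64 = 41.13 K.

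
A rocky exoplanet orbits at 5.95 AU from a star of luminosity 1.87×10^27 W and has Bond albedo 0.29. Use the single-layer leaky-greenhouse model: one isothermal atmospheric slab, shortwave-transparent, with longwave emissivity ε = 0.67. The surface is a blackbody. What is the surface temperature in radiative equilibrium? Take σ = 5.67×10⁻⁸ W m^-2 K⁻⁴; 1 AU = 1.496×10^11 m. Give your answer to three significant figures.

172 K

Orbital distance: d = 5.95 AU = 8.901×10^11 m.
Flux at the orbit: S = L/(4πd²) = 1.87×10^27/(4π·(8.90×10^11)²) = 187.8 W m^-2.
At the top of the atmosphere, σT_e⁴ = S(1−α)/4 = 33.34 W m^-2, giving T_e = 155.7 K.
The surface balance (absorbed SW + ε·downward IR = σT_s⁴) with T_a⁴ = T_s⁴/2 reduces to T_s = T_e·[2/(2−ε)]^¼ = 172.4 K.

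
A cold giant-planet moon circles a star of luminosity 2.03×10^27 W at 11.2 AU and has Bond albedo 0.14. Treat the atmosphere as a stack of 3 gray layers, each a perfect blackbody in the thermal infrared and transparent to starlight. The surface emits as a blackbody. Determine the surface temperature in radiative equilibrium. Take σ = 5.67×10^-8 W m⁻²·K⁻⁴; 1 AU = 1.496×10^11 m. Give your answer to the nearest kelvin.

172 K

d = 11.2 × 1.496×10^11 m = 1.676×10^12 m.
Spreading L over a sphere of radius d: S = 2.03×10^27/(4π·1.68×10^12²) = 57.54 W m⁻².
Top-of-atmosphere balance: σT_e⁴ = S(1−α)/4 = 12.37 W m⁻² → T_e = 121.5 K.
For an N-layer opaque stack, T_s⁴ = (N+1)T_e⁴, hence T_s = (4)^(1/4)×121.5 K = 171.9 K.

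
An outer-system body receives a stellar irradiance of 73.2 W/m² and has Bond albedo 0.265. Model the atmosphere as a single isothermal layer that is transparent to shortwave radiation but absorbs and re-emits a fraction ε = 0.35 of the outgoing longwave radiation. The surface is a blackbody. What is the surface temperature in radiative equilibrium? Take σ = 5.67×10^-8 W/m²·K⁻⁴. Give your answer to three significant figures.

130 kelvin

The planet radiates to space at T_e = [S(1−α)/(4σ)]^(1/4) = 124.1 K.
The surface balance (absorbed SW + ε·downward IR = σT_s⁴) with T_a⁴ = T_s⁴/2 reduces to T_s = T_e·[2/(2−ε)]^¼ = 130.2 K.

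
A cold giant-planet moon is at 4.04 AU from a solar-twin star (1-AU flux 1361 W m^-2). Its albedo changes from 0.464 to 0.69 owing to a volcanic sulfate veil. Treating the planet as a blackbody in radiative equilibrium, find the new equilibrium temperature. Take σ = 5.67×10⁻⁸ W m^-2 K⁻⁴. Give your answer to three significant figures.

By the inverse-square law, S = 1361/4.04² = 83.39 W m^-2.
New equilibrium: T₂ = [(1−0.69)·83.39/(4σ)]^(1/4) = 103.3 K.

103 K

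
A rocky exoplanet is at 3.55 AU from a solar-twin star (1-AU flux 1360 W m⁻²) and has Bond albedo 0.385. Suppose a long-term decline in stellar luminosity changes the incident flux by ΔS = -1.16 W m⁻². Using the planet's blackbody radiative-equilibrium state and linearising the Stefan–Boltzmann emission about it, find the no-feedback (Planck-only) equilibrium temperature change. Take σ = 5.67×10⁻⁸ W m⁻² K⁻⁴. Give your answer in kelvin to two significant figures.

Flux at the orbit: S = 1360/(3.55)² = 107.9 W m⁻².
The baseline emission temperature is T_e = 130.8 K.
ΔF = Δ[S(1−α)]/4 = (1−0.385)·-1.16/4 = -0.1783 W m⁻².
Linearising σT⁴ gives d(σT⁴)/dT = 4σT_e³ = 0.5074 W m⁻² per K.
ΔT₀ = ΔF/λ_P = -0.1783/0.5074 = -0.351 K.

-0.35 K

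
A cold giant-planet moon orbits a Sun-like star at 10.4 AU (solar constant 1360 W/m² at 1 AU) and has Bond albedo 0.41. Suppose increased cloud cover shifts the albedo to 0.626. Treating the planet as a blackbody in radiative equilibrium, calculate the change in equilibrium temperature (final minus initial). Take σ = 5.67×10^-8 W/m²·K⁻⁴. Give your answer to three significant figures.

By the inverse-square law, S = 1360/10.4² = 12.57 W/m².
Before: T₁ = [12.57·0.59/(4σ)]^(1/4) = 75.63 K.
With α = 0.626, T₂ = 67.48 K.
Change: 67.48 − 75.63 = -8.146 K.

-8.15 K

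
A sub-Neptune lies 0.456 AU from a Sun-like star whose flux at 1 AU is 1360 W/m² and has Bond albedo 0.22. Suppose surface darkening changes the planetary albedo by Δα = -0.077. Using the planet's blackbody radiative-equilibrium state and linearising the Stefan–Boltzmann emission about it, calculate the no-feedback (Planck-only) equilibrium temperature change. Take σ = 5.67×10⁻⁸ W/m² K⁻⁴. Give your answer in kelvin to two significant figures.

9.6 K

By the inverse-square law, S = 1360/0.456² = 6540 W/m².
Reference equilibrium: T_e = [S(1−α)/(4σ)]^(1/4) = 387.3 K.
ΔF = −(S/4)Δα = −(6540/4)×(-0.077) = 125.9 W/m².
Planck response: λ_P = 4σT_e³ = 4·5.67×10⁻⁸·(387.3)³ = 13.17 W/m²/K.
So ΔT₀ = 125.9/13.17 = 9.56 K.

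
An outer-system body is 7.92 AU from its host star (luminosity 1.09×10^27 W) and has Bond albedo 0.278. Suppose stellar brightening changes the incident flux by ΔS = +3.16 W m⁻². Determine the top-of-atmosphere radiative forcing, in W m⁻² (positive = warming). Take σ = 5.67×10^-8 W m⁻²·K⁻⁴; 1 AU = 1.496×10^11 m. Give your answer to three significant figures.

0.570 W m⁻²

d = 7.92 × 1.496×10^11 m = 1.185×10^12 m.
S = L/(4πd²) = 61.79 W m⁻².
Only a fraction (1−α) is absorbed and it's spread over 4πR², so ΔF = (1−α)ΔS/4 = 0.5704 W m⁻².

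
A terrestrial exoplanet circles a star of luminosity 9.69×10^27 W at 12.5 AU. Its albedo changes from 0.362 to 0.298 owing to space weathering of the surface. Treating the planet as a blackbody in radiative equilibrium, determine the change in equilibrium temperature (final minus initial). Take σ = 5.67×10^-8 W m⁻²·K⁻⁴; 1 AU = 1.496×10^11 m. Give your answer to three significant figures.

d = 12.5 × 1.496×10^11 m = 1.870×10^12 m.
Spreading L over a sphere of radius d: S = 9.69×10^27/(4π·1.87×10^12²) = 220.5 W m⁻².
Initial: T₁ = [S(1−0.362)/(4σ)]^(1/4) = 157.8 K.
Final:   T₂ = [S(1−0.298)/(4σ)]^(1/4) = 161.6 K.
Change: 161.6 − 157.8 = 3.817 K.

3.82 K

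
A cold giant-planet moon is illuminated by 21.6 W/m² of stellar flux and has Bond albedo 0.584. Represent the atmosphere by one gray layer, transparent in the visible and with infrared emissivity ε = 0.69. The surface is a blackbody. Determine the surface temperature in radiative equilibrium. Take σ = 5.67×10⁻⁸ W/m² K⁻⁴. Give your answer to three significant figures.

The planet radiates to space at T_e = [S(1−α)/(4σ)]^(1/4) = 79.34 K.
For a single slab of emissivity ε, T_s⁴ = 2T_e⁴/(2−ε); thus T_s = 79.34·(1.527)^(1/4) = 88.19 K.

88.2 K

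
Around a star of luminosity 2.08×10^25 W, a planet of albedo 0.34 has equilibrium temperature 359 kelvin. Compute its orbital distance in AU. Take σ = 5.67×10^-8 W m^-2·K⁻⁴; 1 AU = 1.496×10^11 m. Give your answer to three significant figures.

Required flux: S = 4σT⁴/(1−α) = 5708 W m^-2.
S = L/(4πd²) → d = √(L/4πS) = √(2.08×10^25/(4π·5708)) = 1.703×10^10 m = 0.1138 AU.

0.114 AU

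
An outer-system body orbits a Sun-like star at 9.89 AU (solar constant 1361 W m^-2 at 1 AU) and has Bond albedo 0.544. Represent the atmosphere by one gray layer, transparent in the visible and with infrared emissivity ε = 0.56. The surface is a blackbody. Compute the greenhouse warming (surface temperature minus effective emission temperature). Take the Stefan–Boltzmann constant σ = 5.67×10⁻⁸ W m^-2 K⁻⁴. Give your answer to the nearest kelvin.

6 K

Irradiance scales as 1/d², so S = 1361 W m^-2 × (1/9.89)² = 13.91 W m^-2.
At the top of the atmosphere, σT_e⁴ = S(1−α)/4 = 1.586 W m^-2, giving T_e = 72.73 K.
For a single slab of emissivity ε, T_s⁴ = 2T_e⁴/(2−ε); thus T_s = 72.73·(1.389)^(1/4) = 78.95 K.
T_s − T_e = 78.95 − 72.73 = 6.225 K.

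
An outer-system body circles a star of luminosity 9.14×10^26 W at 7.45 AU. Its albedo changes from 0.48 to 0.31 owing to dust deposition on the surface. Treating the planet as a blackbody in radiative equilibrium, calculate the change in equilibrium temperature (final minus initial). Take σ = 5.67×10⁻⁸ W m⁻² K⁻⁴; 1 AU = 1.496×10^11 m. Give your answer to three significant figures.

7.89 K

Orbital distance: d = 7.45 AU = 1.115×10^12 m.
S = L/(4πd²) = 58.55 W m⁻².
With α = 0.48, T₁ = 107.6 K.
Final:   T₂ = [S(1−0.31)/(4σ)]^(1/4) = 115.5 K.
ΔT = T₂ − T₁ = 7.888 K.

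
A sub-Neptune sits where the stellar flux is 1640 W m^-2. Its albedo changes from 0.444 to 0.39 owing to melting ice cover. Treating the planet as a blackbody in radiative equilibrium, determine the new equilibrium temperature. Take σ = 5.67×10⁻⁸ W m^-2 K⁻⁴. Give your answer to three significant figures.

258 K

With the new albedo, S(1−α₂)/4 = 250.1 W m^-2, so T₂ = 257.7 K.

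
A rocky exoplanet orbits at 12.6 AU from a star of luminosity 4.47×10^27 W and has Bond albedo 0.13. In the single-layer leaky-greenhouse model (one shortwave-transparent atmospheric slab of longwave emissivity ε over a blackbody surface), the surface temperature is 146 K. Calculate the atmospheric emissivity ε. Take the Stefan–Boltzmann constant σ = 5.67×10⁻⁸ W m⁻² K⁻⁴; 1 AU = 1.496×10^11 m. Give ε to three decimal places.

d = 12.6 × 1.496×10^11 m = 1.885×10^12 m.
Spreading L over a sphere of radius d: S = 4.47×10^27/(4π·1.88×10^12²) = 100.1 W m⁻².
TOA balance gives T_e = 140.0 K.
Inverting T_s⁴ = 2T_e⁴/(2−ε): (T_e/T_s)⁴ = 0.8452, so ε = 2(1 − 0.8452) = 0.3096.

0.310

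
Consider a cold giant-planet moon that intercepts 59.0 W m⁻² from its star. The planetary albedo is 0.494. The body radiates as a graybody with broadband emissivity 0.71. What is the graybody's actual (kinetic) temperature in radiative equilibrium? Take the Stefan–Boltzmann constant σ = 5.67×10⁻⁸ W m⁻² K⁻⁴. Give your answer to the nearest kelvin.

The planet absorbs (1−α)S over its disc πR² and re-emits over 4πR², so the mean absorbed flux is (1−0.494)·59.00/4 = 7.463 W m⁻².
Equating to εσT⁴ with ε = 0.71: T = (7.463/0.71σ)^(1/4) = 116.7 K.

117 K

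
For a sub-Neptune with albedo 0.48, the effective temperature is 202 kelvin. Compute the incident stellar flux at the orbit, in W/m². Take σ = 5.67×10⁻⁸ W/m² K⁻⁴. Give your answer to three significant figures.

726 W/m²

Invert the energy balance for S: S = 4σT⁴/(1−α).
The emitted flux is σT⁴ = 94.40 W/m².
S = 4·94.40/0.52 = 726.2 W/m².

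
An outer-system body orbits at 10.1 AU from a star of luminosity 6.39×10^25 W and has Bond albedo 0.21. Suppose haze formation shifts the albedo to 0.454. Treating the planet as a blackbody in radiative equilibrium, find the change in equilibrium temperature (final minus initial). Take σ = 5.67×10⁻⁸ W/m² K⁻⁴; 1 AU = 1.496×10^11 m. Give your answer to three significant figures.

Orbital distance: d = 10.1 AU = 1.511×10^12 m.
Flux at the orbit: S = L/(4πd²) = 6.39×10^25/(4π·(1.51×10^12)²) = 2.227 W/m².
With α = 0.21, T₁ = 52.78 K.
With α = 0.454, T₂ = 48.12 K.
Change: 48.12 − 52.78 = -4.656 K.

-4.66 K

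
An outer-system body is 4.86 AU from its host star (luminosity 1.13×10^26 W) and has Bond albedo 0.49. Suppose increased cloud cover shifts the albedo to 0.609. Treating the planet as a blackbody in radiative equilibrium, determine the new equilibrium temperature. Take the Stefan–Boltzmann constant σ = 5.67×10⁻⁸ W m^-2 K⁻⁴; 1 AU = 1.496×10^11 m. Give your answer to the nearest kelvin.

74 K

Orbital distance: d = 4.86 AU = 7.271×10^11 m.
Flux at the orbit: S = L/(4πd²) = 1.13×10^26/(4π·(7.27×10^11)²) = 17.01 W m^-2.
T₂ = [S(1−α₂)/(4σ)]^(1/4) = [17.01·0.391/(4σ)]^(1/4) = 73.59 K.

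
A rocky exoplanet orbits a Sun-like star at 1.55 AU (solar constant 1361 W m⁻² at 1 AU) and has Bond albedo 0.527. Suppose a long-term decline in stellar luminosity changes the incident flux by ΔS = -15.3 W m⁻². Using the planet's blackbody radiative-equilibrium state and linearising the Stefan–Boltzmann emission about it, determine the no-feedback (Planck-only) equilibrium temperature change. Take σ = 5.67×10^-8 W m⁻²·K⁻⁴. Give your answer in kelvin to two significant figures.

-1.3 kelvin

Flux at the orbit: S = 1361/(1.55)² = 566.5 W m⁻².
Unperturbed T_e = [566.5·(1−0.527)/(4σ)]^¼ = 185.4 K.
ΔF = Δ[S(1−α)]/4 = (1−0.527)·-15.3/4 = -1.809 W m⁻².
The Planck feedback parameter is 4σT_e³ = 1.445 W m⁻²/K.
Hence the no-feedback warming is ΔF/(4σT_e³) = -1.25 K.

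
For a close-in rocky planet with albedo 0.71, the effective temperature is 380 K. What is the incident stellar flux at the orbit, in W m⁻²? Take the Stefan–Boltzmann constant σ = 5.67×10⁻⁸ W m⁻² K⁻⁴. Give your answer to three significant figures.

16300 W m⁻²

Invert the energy balance for S: S = 4σT⁴/(1−α).
The emitted flux is σT⁴ = 1182 W m⁻².
S = 4·1182/0.29 = 16310 W m⁻².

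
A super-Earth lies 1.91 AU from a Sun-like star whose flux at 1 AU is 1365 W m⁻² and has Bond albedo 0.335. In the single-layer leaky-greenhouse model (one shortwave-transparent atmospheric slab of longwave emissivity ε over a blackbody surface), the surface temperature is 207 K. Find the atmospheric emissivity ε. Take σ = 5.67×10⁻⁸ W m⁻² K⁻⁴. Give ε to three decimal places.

0.805

Irradiance scales as 1/d², so S = 1365 W m⁻² × (1/1.91)² = 374.2 W m⁻².
Effective temperature: T_e = [S(1−α)/(4σ)]^(1/4) = 182.0 K.
T_s⁴ = T_e⁴·2/(2−ε) → ε = 2 − 2(T_e/T_s)⁴ = 2 − 2·(182.0/207)⁴ = 0.8049.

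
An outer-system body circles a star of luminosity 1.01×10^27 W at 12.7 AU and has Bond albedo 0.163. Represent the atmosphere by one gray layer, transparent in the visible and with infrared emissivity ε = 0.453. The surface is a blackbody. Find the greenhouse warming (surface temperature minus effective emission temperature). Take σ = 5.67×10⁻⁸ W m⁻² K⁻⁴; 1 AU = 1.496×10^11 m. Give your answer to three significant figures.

6.31 kelvin

d = 12.7 × 1.496×10^11 m = 1.900×10^12 m.
Spreading L over a sphere of radius d: S = 1.01×10^27/(4π·1.90×10^12²) = 22.27 W m⁻².
At the top of the atmosphere, σT_e⁴ = S(1−α)/4 = 4.659 W m⁻², giving T_e = 95.21 K.
For a single slab of emissivity ε, T_s⁴ = 2T_e⁴/(2−ε); thus T_s = 95.21·(1.293)^(1/4) = 101.5 K.
Greenhouse warming: T_s − T_e = 6.314 K.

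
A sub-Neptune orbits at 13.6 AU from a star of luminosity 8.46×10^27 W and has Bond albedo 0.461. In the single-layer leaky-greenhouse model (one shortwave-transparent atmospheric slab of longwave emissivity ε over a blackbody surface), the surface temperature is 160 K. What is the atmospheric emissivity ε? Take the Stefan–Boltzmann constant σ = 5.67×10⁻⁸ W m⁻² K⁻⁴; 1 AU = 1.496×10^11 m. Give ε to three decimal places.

Orbital distance: d = 13.6 AU = 2.035×10^12 m.
Spreading L over a sphere of radius d: S = 8.46×10^27/(4π·2.03×10^12²) = 162.6 W m⁻².
TOA balance gives T_e = 140.2 K.
Inverting T_s⁴ = 2T_e⁴/(2−ε): (T_e/T_s)⁴ = 0.5898, so ε = 2(1 − 0.5898) = 0.8205.

0.820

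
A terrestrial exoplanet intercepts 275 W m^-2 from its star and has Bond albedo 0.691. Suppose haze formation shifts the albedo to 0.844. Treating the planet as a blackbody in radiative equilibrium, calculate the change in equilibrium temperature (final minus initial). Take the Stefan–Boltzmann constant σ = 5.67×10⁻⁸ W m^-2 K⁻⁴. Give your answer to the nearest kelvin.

-22 kelvin

With α = 0.691, T₁ = 139.1 K.
With α = 0.844, T₂ = 117.3 K.
Change: 117.3 − 139.1 = -21.85 K.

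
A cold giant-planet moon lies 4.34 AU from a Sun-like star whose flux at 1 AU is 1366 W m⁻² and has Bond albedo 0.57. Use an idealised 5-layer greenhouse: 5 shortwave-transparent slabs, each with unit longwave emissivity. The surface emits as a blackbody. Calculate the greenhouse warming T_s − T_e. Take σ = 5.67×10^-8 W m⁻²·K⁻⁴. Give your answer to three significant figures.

61.2 K

Flux at the orbit: S = 1366/(4.34)² = 72.52 W m⁻².
Top-of-atmosphere balance: σT_e⁴ = S(1−α)/4 = 7.796 W m⁻² → T_e = 108.3 K.
Surface: T_s = (6)^¼·T_e = 169.5 K.
Warming: T_s − T_e = 61.19 K.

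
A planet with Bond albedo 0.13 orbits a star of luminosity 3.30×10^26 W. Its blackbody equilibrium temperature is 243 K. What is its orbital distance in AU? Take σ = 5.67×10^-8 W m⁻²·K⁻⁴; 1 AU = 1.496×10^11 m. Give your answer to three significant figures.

1.14 AU

Energy balance gives S = 4σT⁴/(1−α) = 909.0 W m⁻².
S = L/(4πd²) → d = √(L/4πS) = √(3.30×10^26/(4π·909.0)) = 1.700×10^11 m = 1.136 AU.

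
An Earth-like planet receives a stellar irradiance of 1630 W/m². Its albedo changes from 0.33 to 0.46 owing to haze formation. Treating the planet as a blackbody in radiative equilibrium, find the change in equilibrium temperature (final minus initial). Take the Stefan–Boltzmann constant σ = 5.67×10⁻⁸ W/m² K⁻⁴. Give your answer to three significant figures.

Initial: T₁ = [S(1−0.33)/(4σ)]^(1/4) = 263.4 K.
Final:   T₂ = [S(1−0.46)/(4σ)]^(1/4) = 249.6 K.
ΔT = T₂ − T₁ = -13.83 K.

-13.8 K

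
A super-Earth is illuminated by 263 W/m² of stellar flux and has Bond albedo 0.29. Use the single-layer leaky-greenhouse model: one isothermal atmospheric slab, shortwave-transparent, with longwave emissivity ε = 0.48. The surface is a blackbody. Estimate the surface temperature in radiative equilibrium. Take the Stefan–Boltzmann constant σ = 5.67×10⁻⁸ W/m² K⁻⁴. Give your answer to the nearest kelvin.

The planet radiates to space at T_e = [S(1−α)/(4σ)]^(1/4) = 169.4 K.
The surface balance (absorbed SW + ε·downward IR = σT_s⁴) with T_a⁴ = T_s⁴/2 reduces to T_s = T_e·[2/(2−ε)]^¼ = 181.4 K.

181 K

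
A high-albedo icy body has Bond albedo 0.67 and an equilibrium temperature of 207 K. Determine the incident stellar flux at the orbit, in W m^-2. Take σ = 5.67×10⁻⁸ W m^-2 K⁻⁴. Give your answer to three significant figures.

From S(1−α)/4 = σT⁴: S = 4σT⁴/(1−α).
σT⁴ = 5.67×10⁻⁸·(207)⁴ = 104.1 W m^-2.
S = 4·104.1/0.33 = 1262 W m^-2.

1260 W m^-2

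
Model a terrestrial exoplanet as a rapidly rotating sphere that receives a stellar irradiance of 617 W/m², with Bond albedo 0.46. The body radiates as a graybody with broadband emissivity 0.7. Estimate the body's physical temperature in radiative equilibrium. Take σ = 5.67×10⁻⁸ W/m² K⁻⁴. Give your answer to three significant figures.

214 K

Averaging over the sphere, the absorbed flux is S(1−α)/4 = 83.30 W/m².
Equating to εσT⁴ with ε = 0.7: T = (83.30/0.7σ)^(1/4) = 214.0 K.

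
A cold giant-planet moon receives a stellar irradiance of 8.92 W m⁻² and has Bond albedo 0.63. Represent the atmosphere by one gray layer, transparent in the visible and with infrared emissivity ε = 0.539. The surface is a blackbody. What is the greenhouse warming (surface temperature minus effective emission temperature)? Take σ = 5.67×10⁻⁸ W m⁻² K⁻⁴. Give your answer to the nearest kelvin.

The planet radiates to space at T_e = [S(1−α)/(4σ)]^(1/4) = 61.76 K.
The surface balance (absorbed SW + ε·downward IR = σT_s⁴) with T_a⁴ = T_s⁴/2 reduces to T_s = T_e·[2/(2−ε)]^¼ = 66.81 K.
The atmosphere warms the surface by 5.044 K.

5 K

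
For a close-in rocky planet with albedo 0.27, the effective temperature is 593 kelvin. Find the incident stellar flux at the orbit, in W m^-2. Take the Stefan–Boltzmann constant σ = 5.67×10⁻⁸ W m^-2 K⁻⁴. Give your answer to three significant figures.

From S(1−α)/4 = σT⁴: S = 4σT⁴/(1−α).
The emitted flux is σT⁴ = 7011 W m^-2.
S = 4·7011/0.73 = 38420 W m^-2.

38400 W m^-2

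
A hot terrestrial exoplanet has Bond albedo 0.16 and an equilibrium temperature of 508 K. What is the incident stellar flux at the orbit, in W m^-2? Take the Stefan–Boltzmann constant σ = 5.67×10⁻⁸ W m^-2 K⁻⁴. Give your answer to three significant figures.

18000 W m^-2

Invert the energy balance for S: S = 4σT⁴/(1−α).
σT⁴ = 5.67×10⁻⁸·(508)⁴ = 3776 W m^-2.
S = 4·3776/0.84 = 17980 W m^-2.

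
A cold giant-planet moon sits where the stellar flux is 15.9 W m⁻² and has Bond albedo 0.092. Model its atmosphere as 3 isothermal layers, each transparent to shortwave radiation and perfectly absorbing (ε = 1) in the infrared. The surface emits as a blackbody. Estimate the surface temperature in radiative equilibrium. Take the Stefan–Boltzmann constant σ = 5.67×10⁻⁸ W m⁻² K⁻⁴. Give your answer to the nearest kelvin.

OLR = S(1−α)/4 = 3.609 W m⁻²; the top layer radiates at T_e = 89.32 K.
For an N-layer opaque stack, T_s⁴ = (N+1)T_e⁴, hence T_s = (4)^(1/4)×89.32 K = 126.3 K.

126 K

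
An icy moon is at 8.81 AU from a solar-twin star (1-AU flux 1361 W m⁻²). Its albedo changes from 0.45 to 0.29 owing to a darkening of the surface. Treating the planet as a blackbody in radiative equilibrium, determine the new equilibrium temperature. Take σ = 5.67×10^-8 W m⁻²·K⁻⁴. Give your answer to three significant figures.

Irradiance scales as 1/d², so S = 1361 W m⁻² × (1/8.81)² = 17.54 W m⁻².
T₂ = [S(1−α₂)/(4σ)]^(1/4) = [17.54·0.71/(4σ)]^(1/4) = 86.08 K.

86.1 K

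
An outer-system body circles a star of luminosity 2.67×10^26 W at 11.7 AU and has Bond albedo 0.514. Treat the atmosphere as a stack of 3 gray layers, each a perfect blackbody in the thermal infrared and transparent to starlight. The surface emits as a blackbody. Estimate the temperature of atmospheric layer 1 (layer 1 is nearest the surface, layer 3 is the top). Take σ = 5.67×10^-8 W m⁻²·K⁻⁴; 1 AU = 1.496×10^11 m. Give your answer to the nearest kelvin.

Orbital distance: d = 11.7 AU = 1.750×10^12 m.
Flux at the orbit: S = L/(4πd²) = 2.67×10^26/(4π·(1.75×10^12)²) = 6.935 W m⁻².
Top-of-atmosphere balance: σT_e⁴ = S(1−α)/4 = 0.8426 W m⁻² → T_e = 62.09 K.
The net upward flux σT_e⁴ is constant between every pair of levels, so T_k⁴ = (N+1−k)T_e⁴.
With k = 1: T_1 = (3+1−1)^¼·62.09 K = 81.71 K.

82 kelvin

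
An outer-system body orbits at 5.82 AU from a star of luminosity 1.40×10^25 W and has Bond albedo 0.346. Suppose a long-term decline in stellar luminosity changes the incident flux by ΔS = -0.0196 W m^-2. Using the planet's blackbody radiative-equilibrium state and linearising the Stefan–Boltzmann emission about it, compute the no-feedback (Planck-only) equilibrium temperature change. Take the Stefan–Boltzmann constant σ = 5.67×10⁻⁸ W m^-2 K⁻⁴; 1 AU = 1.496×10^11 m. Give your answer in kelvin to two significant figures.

Orbital distance: d = 5.82 AU = 8.707×10^11 m.
Spreading L over a sphere of radius d: S = 1.40×10^25/(4π·8.71×10^11²) = 1.470 W m^-2.
Unperturbed T_e = [1.470·(1−0.346)/(4σ)]^¼ = 45.37 K.
ΔF = Δ[S(1−α)]/4 = (1−0.346)·-0.0196/4 = -0.003205 W m^-2.
The Planck feedback parameter is 4σT_e³ = 0.02118 W m^-2/K.
So ΔT₀ = -0.003205/0.02118 = -0.151 K.

-0.15 K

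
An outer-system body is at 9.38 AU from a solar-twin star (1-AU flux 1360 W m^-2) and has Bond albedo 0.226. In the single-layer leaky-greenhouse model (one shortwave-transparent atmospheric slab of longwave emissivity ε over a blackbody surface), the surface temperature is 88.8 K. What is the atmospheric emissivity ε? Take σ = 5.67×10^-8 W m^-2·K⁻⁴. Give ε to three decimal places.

Flux at the orbit: S = 1360/(9.38)² = 15.46 W m^-2.
TOA balance gives T_e = 85.22 K.
T_s⁴ = T_e⁴·2/(2−ε) → ε = 2 − 2(T_e/T_s)⁴ = 2 − 2·(85.22/88.8)⁴ = 0.3033.

0.303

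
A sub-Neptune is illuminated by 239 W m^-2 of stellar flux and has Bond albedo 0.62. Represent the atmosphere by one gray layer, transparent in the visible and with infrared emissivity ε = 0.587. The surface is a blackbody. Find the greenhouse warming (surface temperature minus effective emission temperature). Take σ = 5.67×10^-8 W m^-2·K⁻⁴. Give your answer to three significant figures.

12.8 kelvin

The planet radiates to space at T_e = [S(1−α)/(4σ)]^(1/4) = 141.5 K.
The surface balance (absorbed SW + ε·downward IR = σT_s⁴) with T_a⁴ = T_s⁴/2 reduces to T_s = T_e·[2/(2−ε)]^¼ = 154.3 K.
Greenhouse warming: T_s − T_e = 12.84 K.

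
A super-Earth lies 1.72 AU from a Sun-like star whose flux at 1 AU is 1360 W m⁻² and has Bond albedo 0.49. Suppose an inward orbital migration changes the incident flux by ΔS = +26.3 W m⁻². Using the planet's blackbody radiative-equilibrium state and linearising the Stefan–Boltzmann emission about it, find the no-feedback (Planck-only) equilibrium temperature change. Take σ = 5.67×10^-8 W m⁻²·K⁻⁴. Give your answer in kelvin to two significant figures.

Irradiance scales as 1/d², so S = 1360 W m⁻² × (1/1.72)² = 459.7 W m⁻².
Reference equilibrium: T_e = [S(1−α)/(4σ)]^(1/4) = 179.3 K.
TOA radiative forcing: ΔF = (1−α)ΔS/4 = 0.51·(+26.3)/4 = 3.353 W m⁻².
Planck response: λ_P = 4σT_e³ = 4·5.67×10⁻⁸·(179.3)³ = 1.308 W m⁻²/K.
ΔT₀ = ΔF/λ_P = 3.353/1.308 = 2.56 K.

2.6 K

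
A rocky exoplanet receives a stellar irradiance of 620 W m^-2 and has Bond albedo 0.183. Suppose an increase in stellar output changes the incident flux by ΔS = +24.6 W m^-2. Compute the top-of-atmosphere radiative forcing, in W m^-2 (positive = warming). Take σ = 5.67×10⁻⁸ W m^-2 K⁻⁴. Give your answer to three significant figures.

ΔF = Δ[S(1−α)]/4 = (1−0.183)·+24.6/4 = 5.025 W m^-2.

5.02 W m^-2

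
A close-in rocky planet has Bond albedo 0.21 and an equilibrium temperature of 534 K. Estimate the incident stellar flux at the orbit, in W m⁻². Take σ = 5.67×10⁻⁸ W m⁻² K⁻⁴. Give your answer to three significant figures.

From S(1−α)/4 = σT⁴: S = 4σT⁴/(1−α).
σT⁴ = 5.67×10⁻⁸·(534)⁴ = 4611 W m⁻².
S = 4·4611/0.79 = 23340 W m⁻².

23300 W m⁻²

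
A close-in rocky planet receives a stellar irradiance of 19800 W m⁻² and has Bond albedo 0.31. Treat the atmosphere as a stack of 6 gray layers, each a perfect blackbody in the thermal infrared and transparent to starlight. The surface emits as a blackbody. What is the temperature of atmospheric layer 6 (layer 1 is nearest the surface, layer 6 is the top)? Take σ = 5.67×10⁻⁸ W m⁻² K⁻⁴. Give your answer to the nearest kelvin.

OLR = S(1−α)/4 = 3415 W m⁻²; the top layer radiates at T_e = 495.4 K.
In the N-layer model, layer k (counted from the surface) has T_k = (N+1−k)^(1/4)·T_e.
T_6 = (1)^(1/4)·495.4 = 495.4 K.

495 K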